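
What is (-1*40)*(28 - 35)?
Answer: 280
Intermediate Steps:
(-1*40)*(28 - 35) = -40*(-7) = 280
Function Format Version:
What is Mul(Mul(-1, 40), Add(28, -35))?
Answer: 280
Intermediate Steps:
Mul(Mul(-1, 40), Add(28, -35)) = Mul(-40, -7) = 280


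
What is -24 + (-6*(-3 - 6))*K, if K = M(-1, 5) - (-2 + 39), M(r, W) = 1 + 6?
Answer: -1644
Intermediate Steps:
M(r, W) = 7
K = -30 (K = 7 - (-2 + 39) = 7 - 1*37 = 7 - 37 = -30)
-24 + (-6*(-3 - 6))*K = -24 - 6*(-3 - 6)*(-30) = -24 - 6*(-9)*(-30) = -24 + 54*(-30) = -24 - 1620 = -1644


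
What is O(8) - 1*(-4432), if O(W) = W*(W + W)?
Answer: 4560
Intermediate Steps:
O(W) = 2*W² (O(W) = W*(2*W) = 2*W²)
O(8) - 1*(-4432) = 2*8² - 1*(-4432) = 2*64 + 4432 = 128 + 4432 = 4560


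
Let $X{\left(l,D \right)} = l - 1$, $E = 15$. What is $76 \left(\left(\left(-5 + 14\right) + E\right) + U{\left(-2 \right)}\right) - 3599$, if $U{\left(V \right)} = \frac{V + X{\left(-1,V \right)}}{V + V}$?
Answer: $-1699$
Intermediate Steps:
$X{\left(l,D \right)} = -1 + l$
$U{\left(V \right)} = \frac{-2 + V}{2 V}$ ($U{\left(V \right)} = \frac{V - 2}{V + V} = \frac{V - 2}{2 V} = \left(-2 + V\right) \frac{1}{2 V} = \frac{-2 + V}{2 V}$)
$76 \left(\left(\left(-5 + 14\right) + E\right) + U{\left(-2 \right)}\right) - 3599 = 76 \left(\left(\left(-5 + 14\right) + 15\right) + \frac{-2 - 2}{2 \left(-2\right)}\right) - 3599 = 76 \left(\left(9 + 15\right) + \frac{1}{2} \left(- \frac{1}{2}\right) \left(-4\right)\right) - 3599 = 76 \left(24 + 1\right) - 3599 = 76 \cdot 25 - 3599 = 1900 - 3599 = -1699$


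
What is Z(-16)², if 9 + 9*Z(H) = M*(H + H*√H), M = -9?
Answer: -3871 + 1920*I ≈ -3871.0 + 1920.0*I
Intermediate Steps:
Z(H) = -1 - H - H^(3/2) (Z(H) = -1 + (-9*(H + H*√H))/9 = -1 + (-9*(H + H^(3/2)))/9 = -1 + (-9*H - 9*H^(3/2))/9 = -1 + (-H - H^(3/2)) = -1 - H - H^(3/2))
Z(-16)² = (-1 - 1*(-16) - (-16)^(3/2))² = (-1 + 16 - (-64)*I)² = (-1 + 16 + 64*I)² = (15 + 64*I)²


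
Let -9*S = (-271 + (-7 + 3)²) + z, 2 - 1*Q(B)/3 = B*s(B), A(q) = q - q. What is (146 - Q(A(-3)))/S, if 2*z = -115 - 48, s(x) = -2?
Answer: 2520/673 ≈ 3.7444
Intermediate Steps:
A(q) = 0
Q(B) = 6 + 6*B (Q(B) = 6 - 3*B*(-2) = 6 - (-6)*B = 6 + 6*B)
z = -163/2 (z = (-115 - 48)/2 = (½)*(-163) = -163/2 ≈ -81.500)
S = 673/18 (S = -((-271 + (-7 + 3)²) - 163/2)/9 = -((-271 + (-4)²) - 163/2)/9 = -((-271 + 16) - 163/2)/9 = -(-255 - 163/2)/9 = -⅑*(-673/2) = 673/18 ≈ 37.389)
(146 - Q(A(-3)))/S = (146 - (6 + 6*0))/(673/18) = (146 - (6 + 0))*(18/673) = (146 - 1*6)*(18/673) = (146 - 6)*(18/673) = 140*(18/673) = 2520/673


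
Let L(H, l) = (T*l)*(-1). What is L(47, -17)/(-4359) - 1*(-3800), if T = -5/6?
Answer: 99385285/26154 ≈ 3800.0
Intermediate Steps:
T = -5/6 (T = -5*1/6 = -5/6 ≈ -0.83333)
L(H, l) = 5*l/6 (L(H, l) = -5*l/6*(-1) = 5*l/6)
L(47, -17)/(-4359) - 1*(-3800) = ((5/6)*(-17))/(-4359) - 1*(-3800) = -85/6*(-1/4359) + 3800 = 85/26154 + 3800 = 99385285/26154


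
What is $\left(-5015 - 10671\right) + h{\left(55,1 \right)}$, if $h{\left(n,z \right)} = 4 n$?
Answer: $-15466$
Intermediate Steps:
$\left(-5015 - 10671\right) + h{\left(55,1 \right)} = \left(-5015 - 10671\right) + 4 \cdot 55 = -15686 + 220 = -15466$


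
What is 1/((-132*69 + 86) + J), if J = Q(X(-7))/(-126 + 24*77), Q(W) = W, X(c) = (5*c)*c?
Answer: -246/2219377 ≈ -0.00011084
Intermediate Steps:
X(c) = 5*c²
J = 35/246 (J = (5*(-7)²)/(-126 + 24*77) = (5*49)/(-126 + 1848) = 245/1722 = 245*(1/1722) = 35/246 ≈ 0.14228)
1/((-132*69 + 86) + J) = 1/((-132*69 + 86) + 35/246) = 1/((-9108 + 86) + 35/246) = 1/(-9022 + 35/246) = 1/(-2219377/246) = -246/2219377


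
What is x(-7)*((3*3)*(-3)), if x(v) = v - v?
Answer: 0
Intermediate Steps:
x(v) = 0
x(-7)*((3*3)*(-3)) = 0*((3*3)*(-3)) = 0*(9*(-3)) = 0*(-27) = 0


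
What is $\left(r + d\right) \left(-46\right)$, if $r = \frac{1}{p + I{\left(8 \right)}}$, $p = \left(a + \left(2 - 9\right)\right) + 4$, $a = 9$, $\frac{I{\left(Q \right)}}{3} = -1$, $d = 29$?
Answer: $- \frac{4048}{3} \approx -1349.3$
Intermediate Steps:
$I{\left(Q \right)} = -3$ ($I{\left(Q \right)} = 3 \left(-1\right) = -3$)
$p = 6$ ($p = \left(9 + \left(2 - 9\right)\right) + 4 = \left(9 - 7\right) + 4 = 2 + 4 = 6$)
$r = \frac{1}{3}$ ($r = \frac{1}{6 - 3} = \frac{1}{3} \approx 0.33333$)
$\left(r + d\right) \left(-46\right) = \left(\frac{1}{3} + 29\right) \left(-46\right) = \frac{88}{3} \left(-46\right) = - \frac{4048}{3}$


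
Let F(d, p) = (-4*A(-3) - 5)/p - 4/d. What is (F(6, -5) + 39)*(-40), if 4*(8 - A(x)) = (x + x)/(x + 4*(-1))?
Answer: -38272/21 ≈ -1822.5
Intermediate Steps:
A(x) = 8 - x/(2*(-4 + x)) (A(x) = 8 - (x + x)/(4*(x + 4*(-1))) = 8 - 2*x/(4*(x - 4)) = 8 - 2*x/(4*(-4 + x)) = 8 - x/(2*(-4 + x)))
F(d, p) = -4/d - 253/(7*p) (F(d, p) = (-2*(-64 + 15*(-3))/(-4 - 3) - 5)/p - 4/d = (-2*(-64 - 45)/(-7) - 5)/p - 4/d = (-2*(-1)*(-109)/7 - 5)/p - 4/d = (-4*109/14 - 5)/p - 4/d = (-218/7 - 5)/p - 4/d = -253/(7*p) - 4/d = -4/d - 253/(7*p))
(F(6, -5) + 39)*(-40) = ((-4/6 - 253/7/(-5)) + 39)*(-40) = ((-4*1/6 - 253/7*(-1/5)) + 39)*(-40) = ((-2/3 + 253/35) + 39)*(-40) = (689/105 + 39)*(-40) = (4784/105)*(-40) = -38272/21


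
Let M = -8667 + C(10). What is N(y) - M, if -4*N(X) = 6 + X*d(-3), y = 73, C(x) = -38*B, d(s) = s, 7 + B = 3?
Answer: 34273/4 ≈ 8568.3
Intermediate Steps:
B = -4 (B = -7 + 3 = -4)
C(x) = 152 (C(x) = -38*(-4) = 152)
M = -8515 (M = -8667 + 152 = -8515)
N(X) = -3/2 + 3*X/4 (N(X) = -(6 + X*(-3))/4 = -(6 - 3*X)/4 = -3/2 + 3*X/4)
N(y) - M = (-3/2 + (¾)*73) - 1*(-8515) = (-3/2 + 219/4) + 8515 = 213/4 + 8515 = 34273/4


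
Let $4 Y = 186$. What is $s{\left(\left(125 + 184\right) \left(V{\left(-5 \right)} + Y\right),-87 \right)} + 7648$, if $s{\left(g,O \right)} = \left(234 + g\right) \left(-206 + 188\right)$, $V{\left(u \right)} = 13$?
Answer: $-327503$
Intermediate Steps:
$Y = \frac{93}{2}$ ($Y = \frac{1}{4} \cdot 186 = \frac{93}{2} \approx 46.5$)
$s{\left(g,O \right)} = -4212 - 18 g$ ($s{\left(g,O \right)} = \left(234 + g\right) \left(-18\right) = -4212 - 18 g$)
$s{\left(\left(125 + 184\right) \left(V{\left(-5 \right)} + Y\right),-87 \right)} + 7648 = \left(-4212 - 18 \left(125 + 184\right) \left(13 + \frac{93}{2}\right)\right) + 7648 = \left(-4212 - 18 \cdot 309 \cdot \frac{119}{2}\right) + 7648 = \left(-4212 - 330939\right) + 7648 = -335151 + 7648 = -327503$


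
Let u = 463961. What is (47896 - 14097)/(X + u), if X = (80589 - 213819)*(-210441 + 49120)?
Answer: 33799/21493260791 ≈ 1.5725e-6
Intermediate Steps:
X = 21492796830 (X = -133230*(-161321) = 21492796830)
(47896 - 14097)/(X + u) = (47896 - 14097)/(21492796830 + 463961) = 33799/21493260791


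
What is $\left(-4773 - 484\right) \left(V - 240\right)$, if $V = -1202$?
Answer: $7580594$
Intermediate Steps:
$\left(-4773 - 484\right) \left(V - 240\right) = \left(-4773 - 484\right) \left(-1202 - 240\right) = \left(-5257\right) \left(-1442\right) = 7580594$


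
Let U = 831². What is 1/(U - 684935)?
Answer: 1/5626 ≈ 0.00017775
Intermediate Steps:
U = 690561
1/(U - 684935) = 1/(690561 - 684935) = 1/5626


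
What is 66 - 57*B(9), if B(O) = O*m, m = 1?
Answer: -447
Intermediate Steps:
B(O) = O (B(O) = O*1 = O)
66 - 57*B(9) = 66 - 57*9 = 66 - 513 = -447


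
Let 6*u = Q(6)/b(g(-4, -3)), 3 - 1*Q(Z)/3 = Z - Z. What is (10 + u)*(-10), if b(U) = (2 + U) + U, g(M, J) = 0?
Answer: -215/2 ≈ -107.50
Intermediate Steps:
b(U) = 2 + 2*U
Q(Z) = 9 (Q(Z) = 9 - 3*(Z - Z) = 9 - 3*0 = 9 + 0 = 9)
u = 3/4 (u = (9/(2 + 2*0))/6 = (9/(2 + 0))/6 = (9/2)/6 = (9*(1/2))/6 = (1/6)*(9/2) = 3/4 ≈ 0.75000)
(10 + u)*(-10) = (10 + 3/4)*(-10) = (43/4)*(-10) = -215/2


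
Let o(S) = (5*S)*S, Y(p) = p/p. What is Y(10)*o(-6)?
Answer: 180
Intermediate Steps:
Y(p) = 1
o(S) = 5*S**2
Y(10)*o(-6) = 1*(5*(-6)**2) = 1*(5*36) = 1*180 = 180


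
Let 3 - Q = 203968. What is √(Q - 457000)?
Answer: I*√660965 ≈ 813.0*I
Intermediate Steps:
Q = -203965 (Q = 3 - 1*203968 = 3 - 203968 = -203965)
√(Q - 457000) = √(-203965 - 457000) = √(-660965) = I*√660965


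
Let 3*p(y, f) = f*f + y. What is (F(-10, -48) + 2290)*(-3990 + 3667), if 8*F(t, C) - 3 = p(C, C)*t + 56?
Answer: -3507457/8 ≈ -4.3843e+5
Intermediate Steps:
p(y, f) = y/3 + f²/3 (p(y, f) = (f*f + y)/3 = (f² + y)/3 = (y + f²)/3 = y/3 + f²/3)
F(t, C) = 59/8 + t*(C/3 + C²/3)/8 (F(t, C) = 3/8 + ((C/3 + C²/3)*t + 56)/8 = 3/8 + (t*(C/3 + C²/3) + 56)/8 = 3/8 + (56 + t*(C/3 + C²/3))/8 = 3/8 + (7 + t*(C/3 + C²/3)/8) = 59/8 + t*(C/3 + C²/3)/8)
(F(-10, -48) + 2290)*(-3990 + 3667) = ((59/8 + (1/24)*(-48)*(-10)*(1 - 48)) + 2290)*(-3990 + 3667) = ((59/8 + (1/24)*(-48)*(-10)*(-47)) + 2290)*(-323) = ((59/8 - 940) + 2290)*(-323) = (-7461/8 + 2290)*(-323) = (10859/8)*(-323) = -3507457/8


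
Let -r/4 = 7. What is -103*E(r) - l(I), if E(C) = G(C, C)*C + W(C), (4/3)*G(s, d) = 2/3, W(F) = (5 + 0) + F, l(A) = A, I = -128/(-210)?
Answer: 400091/105 ≈ 3810.4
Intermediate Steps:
I = 64/105 (I = -128*(-1/210) = 64/105 ≈ 0.60952)
W(F) = 5 + F
G(s, d) = ½ (G(s, d) = 3*(2/3)/4 = 3*(2*(⅓))/4 = (¾)*(⅔) = ½)
r = -28 (r = -4*7 = -28)
E(C) = 5 + 3*C/2 (E(C) = C/2 + (5 + C) = 5 + 3*C/2)
-103*E(r) - l(I) = -103*(5 + (3/2)*(-28)) - 1*64/105 = -103*(5 - 42) - 64/105 = -103*(-37) - 64/105 = 3811 - 64/105 = 400091/105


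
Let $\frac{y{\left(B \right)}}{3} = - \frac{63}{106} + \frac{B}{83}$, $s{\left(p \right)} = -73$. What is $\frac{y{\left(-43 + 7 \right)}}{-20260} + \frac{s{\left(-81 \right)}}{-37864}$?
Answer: $\frac{175493821}{84364532284} \approx 0.0020802$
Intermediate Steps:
$y{\left(B \right)} = - \frac{189}{106} + \frac{3 B}{83}$ ($y{\left(B \right)} = 3 \left(- \frac{63}{106} + \frac{B}{83}\right) = - \frac{189}{106} + \frac{3 B}{83}$)
$\frac{y{\left(-43 + 7 \right)}}{-20260} + \frac{s{\left(-81 \right)}}{-37864} = \frac{- \frac{189}{106} + \frac{3 \left(-43 + 7\right)}{83}}{-20260} - \frac{73}{-37864} = \left(- \frac{189}{106} + \frac{3}{83} \left(-36\right)\right) \left(- \frac{1}{20260}\right) - - \frac{73}{37864} = \left(- \frac{189}{106} - \frac{108}{83}\right) \left(- \frac{1}{20260}\right) + \frac{73}{37864} = \left(- \frac{27135}{8798}\right) \left(- \frac{1}{20260}\right) + \frac{73}{37864} = \frac{5427}{35649496} + \frac{73}{37864} = \frac{175493821}{84364532284}$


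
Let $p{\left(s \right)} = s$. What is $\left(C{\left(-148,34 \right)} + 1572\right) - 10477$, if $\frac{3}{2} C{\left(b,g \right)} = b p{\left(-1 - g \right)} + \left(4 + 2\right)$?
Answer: $- \frac{16343}{3} \approx -5447.7$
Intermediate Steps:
$C{\left(b,g \right)} = 4 + \frac{2 b \left(-1 - g\right)}{3}$ ($C{\left(b,g \right)} = \frac{2 \left(b \left(-1 - g\right) + \left(4 + 2\right)\right)}{3} = \frac{2 \left(b \left(-1 - g\right) + 6\right)}{3} = \frac{2 \left(6 + b \left(-1 - g\right)\right)}{3} = 4 + \frac{2 b \left(-1 - g\right)}{3}$)
$\left(C{\left(-148,34 \right)} + 1572\right) - 10477 = \left(\left(4 - - \frac{296 \left(1 + 34\right)}{3}\right) + 1572\right) - 10477 = \left(\left(4 - \left(- \frac{296}{3}\right) 35\right) + 1572\right) - 10477 = \left(\left(4 + \frac{10360}{3}\right) + 1572\right) - 10477 = \left(\frac{10372}{3} + 1572\right) - 10477 = \frac{15088}{3} - 10477 = - \frac{16343}{3}$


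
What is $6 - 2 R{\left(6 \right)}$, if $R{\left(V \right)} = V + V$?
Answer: $-18$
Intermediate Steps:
$R{\left(V \right)} = 2 V$
$6 - 2 R{\left(6 \right)} = 6 - 2 \cdot 2 \cdot 6 = 6 - 24 = -18$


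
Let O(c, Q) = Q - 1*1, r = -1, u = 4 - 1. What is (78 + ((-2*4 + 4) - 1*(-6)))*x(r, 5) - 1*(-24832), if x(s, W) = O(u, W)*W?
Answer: 26432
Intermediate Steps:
u = 3
O(c, Q) = -1 + Q (O(c, Q) = Q - 1 = -1 + Q)
x(s, W) = W*(-1 + W) (x(s, W) = (-1 + W)*W = W*(-1 + W))
(78 + ((-2*4 + 4) - 1*(-6)))*x(r, 5) - 1*(-24832) = (78 + ((-2*4 + 4) - 1*(-6)))*(5*(-1 + 5)) - 1*(-24832) = (78 + ((-8 + 4) + 6))*(5*4) + 24832 = (78 + (-4 + 6))*20 + 24832 = (78 + 2)*20 + 24832 = 80*20 + 24832 = 1600 + 24832 = 26432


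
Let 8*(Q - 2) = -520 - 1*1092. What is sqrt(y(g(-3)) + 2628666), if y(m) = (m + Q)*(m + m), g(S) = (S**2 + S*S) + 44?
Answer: 4*sqrt(163226) ≈ 1616.0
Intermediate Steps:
g(S) = 44 + 2*S**2 (g(S) = (S**2 + S**2) + 44 = 2*S**2 + 44 = 44 + 2*S**2)
Q = -399/2 (Q = 2 + (-520 - 1*1092)/8 = 2 + (-520 - 1092)/8 = 2 + (1/8)*(-1612) = 2 - 403/2 = -399/2 ≈ -199.50)
y(m) = 2*m*(-399/2 + m) (y(m) = (m - 399/2)*(m + m) = (-399/2 + m)*(2*m) = 2*m*(-399/2 + m))
sqrt(y(g(-3)) + 2628666) = sqrt((44 + 2*(-3)**2)*(-399 + 2*(44 + 2*(-3)**2)) + 2628666) = sqrt((44 + 2*9)*(-399 + 2*(44 + 2*9)) + 2628666) = sqrt((44 + 18)*(-399 + 2*(44 + 18)) + 2628666) = sqrt(62*(-399 + 2*62) + 2628666) = sqrt(62*(-399 + 124) + 2628666) = sqrt(62*(-275) + 2628666) = sqrt(-17050 + 2628666) = sqrt(2611616) = 4*sqrt(163226)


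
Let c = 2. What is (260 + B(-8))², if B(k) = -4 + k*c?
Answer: 57600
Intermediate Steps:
B(k) = -4 + 2*k (B(k) = -4 + k*2 = -4 + 2*k)
(260 + B(-8))² = (260 + (-4 + 2*(-8)))² = (260 + (-4 - 16))² = (260 - 20)² = 240² = 57600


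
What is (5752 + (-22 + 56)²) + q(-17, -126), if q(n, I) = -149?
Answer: 6759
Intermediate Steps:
(5752 + (-22 + 56)²) + q(-17, -126) = (5752 + (-22 + 56)²) - 149 = (5752 + 34²) - 149 = (5752 + 1156) - 149 = 6908 - 149 = 6759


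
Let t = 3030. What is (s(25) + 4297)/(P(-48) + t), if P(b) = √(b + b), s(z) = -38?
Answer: 2150795/1530166 - 4259*I*√6/2295249 ≈ 1.4056 - 0.0045452*I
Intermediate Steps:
P(b) = √2*√b (P(b) = √(2*b) = √2*√b)
(s(25) + 4297)/(P(-48) + t) = (-38 + 4297)/(√2*√(-48) + 3030) = 4259/(√2*(4*I*√3) + 3030) = 4259/(4*I*√6 + 3030) = 4259/(3030 + 4*I*√6)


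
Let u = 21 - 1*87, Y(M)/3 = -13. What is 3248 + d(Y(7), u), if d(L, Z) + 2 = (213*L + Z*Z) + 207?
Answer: -498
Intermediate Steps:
Y(M) = -39 (Y(M) = 3*(-13) = -39)
u = -66 (u = 21 - 87 = -66)
d(L, Z) = 205 + Z**2 + 213*L (d(L, Z) = -2 + ((213*L + Z*Z) + 207) = -2 + ((213*L + Z**2) + 207) = -2 + ((Z**2 + 213*L) + 207) = -2 + (207 + Z**2 + 213*L) = 205 + Z**2 + 213*L)
3248 + d(Y(7), u) = 3248 + (205 + (-66)**2 + 213*(-39)) = 3248 + (205 + 4356 - 8307) = 3248 - 3746 = -498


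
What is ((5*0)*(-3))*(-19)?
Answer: 0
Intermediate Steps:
((5*0)*(-3))*(-19) = (0*(-3))*(-19) = 0*(-19) = 0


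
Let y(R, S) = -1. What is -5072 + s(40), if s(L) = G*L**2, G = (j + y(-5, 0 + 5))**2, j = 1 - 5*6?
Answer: 1434928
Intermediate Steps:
j = -29 (j = 1 - 30 = -29)
G = 900 (G = (-29 - 1)**2 = (-30)**2 = 900)
s(L) = 900*L**2
-5072 + s(40) = -5072 + 900*40**2 = -5072 + 900*1600 = -5072 + 1440000 = 1434928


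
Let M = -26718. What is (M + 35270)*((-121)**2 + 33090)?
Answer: 408195512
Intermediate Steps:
(M + 35270)*((-121)**2 + 33090) = (-26718 + 35270)*((-121)**2 + 33090) = 8552*(14641 + 33090) = 8552*47731 = 408195512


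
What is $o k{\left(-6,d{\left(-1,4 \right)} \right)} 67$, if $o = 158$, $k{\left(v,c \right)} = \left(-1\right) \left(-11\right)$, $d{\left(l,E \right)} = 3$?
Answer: $116446$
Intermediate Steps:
$k{\left(v,c \right)} = 11$
$o k{\left(-6,d{\left(-1,4 \right)} \right)} 67 = 158 \cdot 11 \cdot 67 = 1738 \cdot 67 = 116446$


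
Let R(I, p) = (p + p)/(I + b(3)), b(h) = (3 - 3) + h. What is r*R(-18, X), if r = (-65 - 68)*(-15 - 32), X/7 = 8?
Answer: -700112/15 ≈ -46674.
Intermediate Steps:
b(h) = h (b(h) = 0 + h = h)
X = 56 (X = 7*8 = 56)
R(I, p) = 2*p/(3 + I) (R(I, p) = (p + p)/(I + 3) = (2*p)/(3 + I) = 2*p/(3 + I))
r = 6251 (r = -133*(-47) = 6251)
r*R(-18, X) = 6251*(2*56/(3 - 18)) = 6251*(2*56/(-15)) = 6251*(2*56*(-1/15)) = 6251*(-112/15) = -700112/15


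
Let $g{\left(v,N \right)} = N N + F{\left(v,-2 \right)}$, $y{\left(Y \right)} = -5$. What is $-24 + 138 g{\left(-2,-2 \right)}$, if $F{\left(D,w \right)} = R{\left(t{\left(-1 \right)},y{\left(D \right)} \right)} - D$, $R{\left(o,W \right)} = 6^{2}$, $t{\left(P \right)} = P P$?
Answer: $5772$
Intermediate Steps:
$t{\left(P \right)} = P^{2}$
$R{\left(o,W \right)} = 36$
$F{\left(D,w \right)} = 36 - D$
$g{\left(v,N \right)} = 36 + N^{2} - v$ ($g{\left(v,N \right)} = N N - \left(-36 + v\right) = N^{2} - \left(-36 + v\right) = 36 + N^{2} - v$)
$-24 + 138 g{\left(-2,-2 \right)} = -24 + 138 \left(36 + \left(-2\right)^{2} - -2\right) = -24 + 138 \left(36 + 4 + 2\right) = -24 + 138 \cdot 42 = -24 + 5796 = 5772$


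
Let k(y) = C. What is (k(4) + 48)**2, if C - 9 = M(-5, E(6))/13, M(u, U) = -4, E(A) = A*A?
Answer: 543169/169 ≈ 3214.0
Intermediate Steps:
E(A) = A**2
C = 113/13 (C = 9 - 4/13 = 113/13 ≈ 8.6923)
k(y) = 113/13
(k(4) + 48)**2 = (113/13 + 48)**2 = (737/13)**2 = 543169/169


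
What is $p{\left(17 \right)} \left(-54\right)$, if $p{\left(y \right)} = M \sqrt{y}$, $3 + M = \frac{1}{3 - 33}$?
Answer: $\frac{819 \sqrt{17}}{5} \approx 675.36$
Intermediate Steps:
$M = - \frac{91}{30}$ ($M = -3 + \frac{1}{3 - 33} = -3 + \frac{1}{-30} = -3 - \frac{1}{30} = - \frac{91}{30} \approx -3.0333$)
$p{\left(y \right)} = - \frac{91 \sqrt{y}}{30}$
$p{\left(17 \right)} \left(-54\right) = - \frac{91 \sqrt{17}}{30} \left(-54\right) = \frac{819 \sqrt{17}}{5}$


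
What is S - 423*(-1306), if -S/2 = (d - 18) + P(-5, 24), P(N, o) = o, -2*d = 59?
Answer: 552485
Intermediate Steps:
d = -59/2 (d = -½*59 = -59/2 ≈ -29.500)
S = 47 (S = -2*((-59/2 - 18) + 24) = -2*(-95/2 + 24) = -2*(-47/2) = 47)
S - 423*(-1306) = 47 - 423*(-1306) = 47 + 552438 = 552485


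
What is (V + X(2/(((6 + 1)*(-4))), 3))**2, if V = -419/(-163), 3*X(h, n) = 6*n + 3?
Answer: 2433600/26569 ≈ 91.595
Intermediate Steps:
X(h, n) = 1 + 2*n (X(h, n) = (6*n + 3)/3 = (3 + 6*n)/3 = 1 + 2*n)
V = 419/163 (V = -419*(-1/163) = 419/163 ≈ 2.5706)
(V + X(2/(((6 + 1)*(-4))), 3))**2 = (419/163 + (1 + 2*3))**2 = (419/163 + (1 + 6))**2 = (419/163 + 7)**2 = (1560/163)**2 = 2433600/26569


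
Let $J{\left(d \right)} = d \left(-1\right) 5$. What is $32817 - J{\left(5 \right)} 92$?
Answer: $35117$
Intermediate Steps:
$J{\left(d \right)} = - 5 d$ ($J{\left(d \right)} = - d 5 = - 5 d$)
$32817 - J{\left(5 \right)} 92 = 32817 - \left(-5\right) 5 \cdot 92 = 32817 - \left(-25\right) 92 = 32817 - -2300 = 32817 + 2300 = 35117$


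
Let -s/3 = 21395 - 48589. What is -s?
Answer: -81582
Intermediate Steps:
s = 81582 (s = -3*(21395 - 48589) = -3*(-27194) = 81582)
-s = -1*81582 = -81582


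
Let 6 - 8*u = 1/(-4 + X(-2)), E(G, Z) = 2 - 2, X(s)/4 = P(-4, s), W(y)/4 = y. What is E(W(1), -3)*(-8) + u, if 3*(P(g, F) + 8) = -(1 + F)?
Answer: 627/832 ≈ 0.75361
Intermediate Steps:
W(y) = 4*y
P(g, F) = -25/3 - F/3 (P(g, F) = -8 + (-(1 + F))/3 = -8 + (-1 - F)/3 = -8 + (-⅓ - F/3) = -25/3 - F/3)
X(s) = -100/3 - 4*s/3 (X(s) = 4*(-25/3 - s/3) = -100/3 - 4*s/3)
E(G, Z) = 0
u = 627/832 (u = ¾ - 1/(8*(-4 + (-100/3 - 4/3*(-2)))) = ¾ - 1/(8*(-4 + (-100/3 + 8/3))) = ¾ - 1/(8*(-4 - 92/3)) = ¾ - 1/(8*(-104/3)) = ¾ - ⅛*(-3/104) = ¾ + 3/832 = 627/832 ≈ 0.75361)
E(W(1), -3)*(-8) + u = 0*(-8) + 627/832 = 0 + 627/832 = 627/832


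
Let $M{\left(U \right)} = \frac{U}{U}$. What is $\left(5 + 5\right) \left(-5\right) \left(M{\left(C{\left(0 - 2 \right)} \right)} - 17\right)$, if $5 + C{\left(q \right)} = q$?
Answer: $800$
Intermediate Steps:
$C{\left(q \right)} = -5 + q$
$M{\left(U \right)} = 1$
$\left(5 + 5\right) \left(-5\right) \left(M{\left(C{\left(0 - 2 \right)} \right)} - 17\right) = \left(5 + 5\right) \left(-5\right) \left(1 - 17\right) = 10 \left(-5\right) \left(-16\right) = \left(-50\right) \left(-16\right) = 800$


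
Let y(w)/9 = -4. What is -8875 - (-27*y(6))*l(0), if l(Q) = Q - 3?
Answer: -5959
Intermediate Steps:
l(Q) = -3 + Q
y(w) = -36 (y(w) = 9*(-4) = -36)
-8875 - (-27*y(6))*l(0) = -8875 - (-27*(-36))*(-3 + 0) = -8875 - 972*(-3) = -8875 - 1*(-2916) = -8875 + 2916 = -5959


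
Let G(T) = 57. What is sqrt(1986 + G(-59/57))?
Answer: 3*sqrt(227) ≈ 45.200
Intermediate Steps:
sqrt(1986 + G(-59/57)) = sqrt(1986 + 57) = sqrt(2043) = 3*sqrt(227)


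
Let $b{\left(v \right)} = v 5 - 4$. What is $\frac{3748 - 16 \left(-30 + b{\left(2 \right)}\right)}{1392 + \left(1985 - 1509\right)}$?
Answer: $\frac{1033}{467} \approx 2.212$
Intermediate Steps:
$b{\left(v \right)} = -4 + 5 v$ ($b{\left(v \right)} = 5 v - 4 = -4 + 5 v$)
$\frac{3748 - 16 \left(-30 + b{\left(2 \right)}\right)}{1392 + \left(1985 - 1509\right)} = \frac{3748 - 16 \left(-30 + \left(-4 + 5 \cdot 2\right)\right)}{1392 + \left(1985 - 1509\right)} = \frac{3748 - 16 \left(-30 + \left(-4 + 10\right)\right)}{1392 + 476} = \frac{3748 - 16 \left(-30 + 6\right)}{1868} = \left(3748 - -384\right) \frac{1}{1868} = \left(3748 + 384\right) \frac{1}{1868} = 4132 \cdot \frac{1}{1868} = \frac{1033}{467}$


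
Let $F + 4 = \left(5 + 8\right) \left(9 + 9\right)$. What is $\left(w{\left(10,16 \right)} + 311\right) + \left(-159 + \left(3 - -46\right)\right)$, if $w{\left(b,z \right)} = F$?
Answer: $431$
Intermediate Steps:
$F = 230$ ($F = -4 + \left(5 + 8\right) \left(9 + 9\right) = -4 + 13 \cdot 18 = -4 + 234 = 230$)
$w{\left(b,z \right)} = 230$
$\left(w{\left(10,16 \right)} + 311\right) + \left(-159 + \left(3 - -46\right)\right) = \left(230 + 311\right) + \left(-159 + \left(3 - -46\right)\right) = 541 + \left(-159 + \left(3 + 46\right)\right) = 541 + \left(-159 + 49\right) = 541 - 110 = 431$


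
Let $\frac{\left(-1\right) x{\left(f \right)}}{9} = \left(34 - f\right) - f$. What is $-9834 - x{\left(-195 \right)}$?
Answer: $-6018$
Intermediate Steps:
$x{\left(f \right)} = -306 + 18 f$ ($x{\left(f \right)} = - 9 \left(\left(34 - f\right) - f\right) = - 9 \left(34 - 2 f\right) = -306 + 18 f$)
$-9834 - x{\left(-195 \right)} = -9834 - \left(-306 + 18 \left(-195\right)\right) = -9834 - \left(-306 - 3510\right) = -9834 - -3816 = -9834 + 3816 = -6018$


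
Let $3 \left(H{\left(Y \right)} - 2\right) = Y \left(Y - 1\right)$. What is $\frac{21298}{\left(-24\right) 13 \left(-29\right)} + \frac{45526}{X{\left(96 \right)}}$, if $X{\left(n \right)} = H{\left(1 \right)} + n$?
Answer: $\frac{103501613}{221676} \approx 466.9$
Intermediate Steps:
$H{\left(Y \right)} = 2 + \frac{Y \left(-1 + Y\right)}{3}$ ($H{\left(Y \right)} = 2 + \frac{Y \left(Y - 1\right)}{3} = 2 + \frac{Y \left(-1 + Y\right)}{3}$)
$X{\left(n \right)} = 2 + n$ ($X{\left(n \right)} = \left(2 - \frac{1}{3} + \frac{1^{2}}{3}\right) + n = \left(2 - \frac{1}{3} + \frac{1}{3} \cdot 1\right) + n = \left(2 - \frac{1}{3} + \frac{1}{3}\right) + n = 2 + n$)
$\frac{21298}{\left(-24\right) 13 \left(-29\right)} + \frac{45526}{X{\left(96 \right)}} = \frac{21298}{\left(-24\right) 13 \left(-29\right)} + \frac{45526}{2 + 96} = \frac{21298}{\left(-312\right) \left(-29\right)} + \frac{45526}{98} = \frac{21298}{9048} + 45526 \cdot \frac{1}{98} = 21298 \cdot \frac{1}{9048} + \frac{22763}{49} = \frac{10649}{4524} + \frac{22763}{49} = \frac{103501613}{221676}$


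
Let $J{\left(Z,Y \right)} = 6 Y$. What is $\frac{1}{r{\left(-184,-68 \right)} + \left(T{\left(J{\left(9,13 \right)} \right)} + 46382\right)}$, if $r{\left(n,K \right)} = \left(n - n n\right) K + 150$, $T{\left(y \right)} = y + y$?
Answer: $\frac{1}{2361408} \approx 4.2348 \cdot 10^{-7}$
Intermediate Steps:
$T{\left(y \right)} = 2 y$
$r{\left(n,K \right)} = 150 + K \left(n - n^{2}\right)$ ($r{\left(n,K \right)} = \left(n - n^{2}\right) K + 150 = K \left(n - n^{2}\right) + 150 = 150 + K \left(n - n^{2}\right)$)
$\frac{1}{r{\left(-184,-68 \right)} + \left(T{\left(J{\left(9,13 \right)} \right)} + 46382\right)} = \frac{1}{\left(150 - -12512 - - 68 \left(-184\right)^{2}\right) + \left(2 \cdot 6 \cdot 13 + 46382\right)} = \frac{1}{\left(150 + 12512 - \left(-68\right) 33856\right) + \left(2 \cdot 78 + 46382\right)} = \frac{1}{\left(150 + 12512 + 2302208\right) + \left(156 + 46382\right)} = \frac{1}{2314870 + 46538} = \frac{1}{2361408}$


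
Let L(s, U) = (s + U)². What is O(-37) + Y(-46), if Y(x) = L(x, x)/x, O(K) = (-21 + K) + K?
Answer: -279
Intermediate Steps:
L(s, U) = (U + s)²
O(K) = -21 + 2*K
Y(x) = 4*x (Y(x) = (x + x)²/x = (2*x)²/x = (4*x²)/x = 4*x)
O(-37) + Y(-46) = (-21 + 2*(-37)) + 4*(-46) = (-21 - 74) - 184 = -95 - 184 = -279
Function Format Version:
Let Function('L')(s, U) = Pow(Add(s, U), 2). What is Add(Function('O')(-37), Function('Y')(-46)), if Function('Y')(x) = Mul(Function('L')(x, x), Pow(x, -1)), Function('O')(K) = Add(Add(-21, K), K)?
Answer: -279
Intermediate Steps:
Function('L')(s, U) = Pow(Add(U, s), 2)
Function('O')(K) = Add(-21, Mul(2, K))
Function('Y')(x) = Mul(4, x) (Function('Y')(x) = Mul(Pow(Add(x, x), 2), Pow(x, -1)) = Mul(Pow(Mul(2, x), 2), Pow(x, -1)) = Mul(Mul(4, Pow(x, 2)), Pow(x, -1)) = Mul(4, x))
Add(Function('O')(-37), Function('Y')(-46)) = Add(Add(-21, Mul(2, -37)), Mul(4, -46)) = Add(Add(-21, -74), -184) = Add(-95, -184) = -279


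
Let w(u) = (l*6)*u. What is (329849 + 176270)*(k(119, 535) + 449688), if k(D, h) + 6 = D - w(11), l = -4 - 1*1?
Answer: 227819851589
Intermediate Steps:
l = -5 (l = -4 - 1 = -5)
w(u) = -30*u (w(u) = (-5*6)*u = -30*u)
k(D, h) = 324 + D (k(D, h) = -6 + (D - (-30)*11) = -6 + (D - 1*(-330)) = -6 + (D + 330) = -6 + (330 + D) = 324 + D)
(329849 + 176270)*(k(119, 535) + 449688) = (329849 + 176270)*((324 + 119) + 449688) = 506119*(443 + 449688) = 506119*450131 = 227819851589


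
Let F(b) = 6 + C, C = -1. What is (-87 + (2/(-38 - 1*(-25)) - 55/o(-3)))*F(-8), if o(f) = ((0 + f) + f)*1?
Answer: -30415/78 ≈ -389.94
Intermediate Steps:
F(b) = 5 (F(b) = 6 - 1 = 5)
o(f) = 2*f (o(f) = (f + f)*1 = (2*f)*1 = 2*f)
(-87 + (2/(-38 - 1*(-25)) - 55/o(-3)))*F(-8) = (-87 + (2/(-38 - 1*(-25)) - 55/(2*(-3))))*5 = (-87 + (2/(-38 + 25) - 55/(-6)))*5 = (-87 + (2/(-13) - 55*(-1/6)))*5 = (-87 + (2*(-1/13) + 55/6))*5 = (-87 + (-2/13 + 55/6))*5 = (-87 + 703/78)*5 = -6083/78*5 = -30415/78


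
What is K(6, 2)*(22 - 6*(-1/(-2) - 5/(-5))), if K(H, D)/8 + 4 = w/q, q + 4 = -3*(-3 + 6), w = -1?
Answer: -408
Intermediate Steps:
q = -13 (q = -4 - 3*(-3 + 6) = -4 - 3*3 = -4 - 9 = -13)
K(H, D) = -408/13 (K(H, D) = -32 + 8*(-1/(-13)) = -32 + 8*(-1*(-1/13)) = -32 + 8*(1/13) = -32 + 8/13 = -408/13)
K(6, 2)*(22 - 6*(-1/(-2) - 5/(-5))) = -408*(22 - 6*(-1/(-2) - 5/(-5)))/13 = -408*(22 - 6*(-1*(-½) - 5*(-⅕)))/13 = -408*(22 - 6*(½ + 1))/13 = -408*(22 - 6*3/2)/13 = -408*(22 - 9)/13 = -408/13*13 = -408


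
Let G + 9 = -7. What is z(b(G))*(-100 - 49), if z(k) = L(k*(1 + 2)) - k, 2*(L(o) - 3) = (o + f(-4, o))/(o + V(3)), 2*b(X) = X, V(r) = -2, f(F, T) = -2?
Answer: -3427/2 ≈ -1713.5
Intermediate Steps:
G = -16 (G = -9 - 7 = -16)
b(X) = X/2
L(o) = 7/2 (L(o) = 3 + ((o - 2)/(o - 2))/2 = 3 + ((-2 + o)/(-2 + o))/2 = 3 + (½)*1 = 3 + ½ = 7/2)
z(k) = 7/2 - k
z(b(G))*(-100 - 49) = (7/2 - (-16)/2)*(-100 - 49) = (7/2 - 1*(-8))*(-149) = (7/2 + 8)*(-149) = (23/2)*(-149) = -3427/2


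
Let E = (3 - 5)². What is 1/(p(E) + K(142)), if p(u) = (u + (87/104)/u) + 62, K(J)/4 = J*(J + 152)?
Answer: 416/69496215 ≈ 5.9859e-6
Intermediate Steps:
E = 4 (E = (-2)² = 4)
K(J) = 4*J*(152 + J) (K(J) = 4*(J*(J + 152)) = 4*(J*(152 + J)) = 4*J*(152 + J))
p(u) = 62 + u + 87/(104*u) (p(u) = (u + (87*(1/104))/u) + 62 = (u + 87/(104*u)) + 62 = 62 + u + 87/(104*u))
1/(p(E) + K(142)) = 1/((62 + 4 + (87/104)/4) + 4*142*(152 + 142)) = 1/((62 + 4 + (87/104)*(¼)) + 4*142*294) = 1/((62 + 4 + 87/416) + 166992) = 1/(27543/416 + 166992) = 1/(69496215/416) = 416/69496215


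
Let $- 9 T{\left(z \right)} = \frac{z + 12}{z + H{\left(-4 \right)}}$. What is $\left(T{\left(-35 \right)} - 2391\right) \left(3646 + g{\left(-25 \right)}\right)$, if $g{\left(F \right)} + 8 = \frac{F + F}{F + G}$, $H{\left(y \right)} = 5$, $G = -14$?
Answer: $- \frac{3524242526}{405} \approx -8.7018 \cdot 10^{6}$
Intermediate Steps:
$T{\left(z \right)} = - \frac{12 + z}{9 \left(5 + z\right)}$ ($T{\left(z \right)} = - \frac{\left(z + 12\right) \frac{1}{z + 5}}{9} = - \frac{\left(12 + z\right) \frac{1}{5 + z}}{9} = - \frac{\frac{1}{5 + z} \left(12 + z\right)}{9} = - \frac{12 + z}{9 \left(5 + z\right)}$)
$g{\left(F \right)} = -8 + \frac{2 F}{-14 + F}$ ($g{\left(F \right)} = -8 + \frac{F + F}{F - 14} = -8 + \frac{2 F}{-14 + F}$)
$\left(T{\left(-35 \right)} - 2391\right) \left(3646 + g{\left(-25 \right)}\right) = \left(\frac{-12 - -35}{9 \left(5 - 35\right)} - 2391\right) \left(3646 + \frac{2 \left(56 - -75\right)}{-14 - 25}\right) = \left(\frac{-12 + 35}{9 \left(-30\right)} - 2391\right) \left(3646 + \frac{2 \left(56 + 75\right)}{-39}\right) = \left(\frac{1}{9} \left(- \frac{1}{30}\right) 23 - 2391\right) \left(3646 + 2 \left(- \frac{1}{39}\right) 131\right) = \left(- \frac{23}{270} - 2391\right) \left(3646 - \frac{262}{39}\right) = \left(- \frac{645593}{270}\right) \frac{141932}{39} = - \frac{3524242526}{405}$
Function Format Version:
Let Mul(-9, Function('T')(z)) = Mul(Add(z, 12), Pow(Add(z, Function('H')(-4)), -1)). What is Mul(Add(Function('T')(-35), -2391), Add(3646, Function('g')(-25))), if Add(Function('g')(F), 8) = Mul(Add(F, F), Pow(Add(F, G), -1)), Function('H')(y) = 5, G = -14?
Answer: Rational(-3524242526, 405) ≈ -8.7018e+6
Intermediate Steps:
Function('T')(z) = Mul(Rational(-1, 9), Pow(Add(5, z), -1), Add(12, z)) (Function('T')(z) = Mul(Rational(-1, 9), Mul(Add(z, 12), Pow(Add(z, 5), -1))) = Mul(Rational(-1, 9), Mul(Add(12, z), Pow(Add(5, z), -1))) = Mul(Rational(-1, 9), Mul(Pow(Add(5, z), -1), Add(12, z))) = Mul(Rational(-1, 9), Pow(Add(5, z), -1), Add(12, z)))
Function('g')(F) = Add(-8, Mul(2, F, Pow(Add(-14, F), -1))) (Function('g')(F) = Add(-8, Mul(Add(F, F), Pow(Add(F, -14), -1))) = Add(-8, Mul(Mul(2, F), Pow(Add(-14, F), -1))) = Add(-8, Mul(2, F, Pow(Add(-14, F), -1))))
Mul(Add(Function('T')(-35), -2391), Add(3646, Function('g')(-25))) = Mul(Add(Mul(Rational(1, 9), Pow(Add(5, -35), -1), Add(-12, Mul(-1, -35))), -2391), Add(3646, Mul(2, Pow(Add(-14, -25), -1), Add(56, Mul(-3, -25))))) = Mul(Add(Mul(Rational(1, 9), Pow(-30, -1), Add(-12, 35)), -2391), Add(3646, Mul(2, Pow(-39, -1), Add(56, 75)))) = Mul(Add(Mul(Rational(1, 9), Rational(-1, 30), 23), -2391), Add(3646, Mul(2, Rational(-1, 39), 131))) = Mul(Add(Rational(-23, 270), -2391), Add(3646, Rational(-262, 39))) = Mul(Rational(-645593, 270), Rational(141932, 39)) = Rational(-3524242526, 405)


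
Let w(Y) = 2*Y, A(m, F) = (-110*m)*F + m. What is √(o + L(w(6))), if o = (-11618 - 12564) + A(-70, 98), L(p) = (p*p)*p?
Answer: 2*√183019 ≈ 855.61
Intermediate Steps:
A(m, F) = m - 110*F*m (A(m, F) = -110*F*m + m = m - 110*F*m)
L(p) = p³ (L(p) = p²*p = p³)
o = 730348 (o = (-11618 - 12564) - 70*(1 - 110*98) = -24182 - 70*(1 - 10780) = -24182 - 70*(-10779) = -24182 + 754530 = 730348)
√(o + L(w(6))) = √(730348 + (2*6)³) = √(730348 + 12³) = √(730348 + 1728) = √732076 = 2*√183019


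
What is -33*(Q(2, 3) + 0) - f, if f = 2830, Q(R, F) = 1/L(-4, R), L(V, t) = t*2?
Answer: -11353/4 ≈ -2838.3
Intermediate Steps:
L(V, t) = 2*t
Q(R, F) = 1/(2*R)
-33*(Q(2, 3) + 0) - f = -33*((1/2)/2 + 0) - 1*2830 = -33*((1/2)*(1/2) + 0) - 2830 = -33*(1/4 + 0) - 2830 = -33*1/4 - 2830 = -33/4 - 2830 = -11353/4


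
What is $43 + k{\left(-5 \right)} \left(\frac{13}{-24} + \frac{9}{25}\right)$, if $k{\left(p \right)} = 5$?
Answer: $\frac{5051}{120} \approx 42.092$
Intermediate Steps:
$43 + k{\left(-5 \right)} \left(\frac{13}{-24} + \frac{9}{25}\right) = 43 + 5 \left(\frac{13}{-24} + \frac{9}{25}\right) = 43 + 5 \left(13 \left(- \frac{1}{24}\right) + 9 \cdot \frac{1}{25}\right) = 43 + 5 \left(- \frac{13}{24} + \frac{9}{25}\right) = 43 + 5 \left(- \frac{109}{600}\right) = 43 - \frac{109}{120} = \frac{5051}{120}$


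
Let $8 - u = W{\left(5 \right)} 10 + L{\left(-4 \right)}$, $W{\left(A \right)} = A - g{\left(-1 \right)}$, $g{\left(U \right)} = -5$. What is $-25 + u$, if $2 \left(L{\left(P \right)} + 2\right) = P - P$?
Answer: $-115$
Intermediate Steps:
$W{\left(A \right)} = 5 + A$ ($W{\left(A \right)} = A - -5 = A + 5 = 5 + A$)
$L{\left(P \right)} = -2$ ($L{\left(P \right)} = -2 + \frac{P - P}{2} = -2 + \frac{1}{2} \cdot 0 = -2 + 0 = -2$)
$u = -90$ ($u = 8 - \left(\left(5 + 5\right) 10 - 2\right) = 8 - \left(10 \cdot 10 - 2\right) = 8 - \left(100 - 2\right) = 8 - 98 = -90$)
$-25 + u = -25 - 90 = -115$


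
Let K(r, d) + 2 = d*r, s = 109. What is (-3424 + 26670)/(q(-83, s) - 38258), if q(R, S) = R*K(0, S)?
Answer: -11623/19046 ≈ -0.61026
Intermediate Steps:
K(r, d) = -2 + d*r
q(R, S) = -2*R (q(R, S) = R*(-2 + S*0) = R*(-2 + 0) = R*(-2) = -2*R)
(-3424 + 26670)/(q(-83, s) - 38258) = (-3424 + 26670)/(-2*(-83) - 38258) = 23246/(166 - 38258) = 23246/(-38092) = 23246*(-1/38092) = -11623/19046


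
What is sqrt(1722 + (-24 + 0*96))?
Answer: sqrt(1698) ≈ 41.207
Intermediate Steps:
sqrt(1722 + (-24 + 0*96)) = sqrt(1722 + (-24 + 0)) = sqrt(1722 - 24) = sqrt(1698)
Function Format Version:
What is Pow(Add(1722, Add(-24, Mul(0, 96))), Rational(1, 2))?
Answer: Pow(1698, Rational(1, 2)) ≈ 41.207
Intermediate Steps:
Pow(Add(1722, Add(-24, Mul(0, 96))), Rational(1, 2)) = Pow(Add(1722, Add(-24, 0)), Rational(1, 2)) = Pow(Add(1722, -24), Rational(1, 2)) = Pow(1698, Rational(1, 2))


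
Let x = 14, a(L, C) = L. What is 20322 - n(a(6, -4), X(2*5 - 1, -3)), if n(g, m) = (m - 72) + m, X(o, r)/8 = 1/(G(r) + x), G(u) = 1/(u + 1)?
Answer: 550606/27 ≈ 20393.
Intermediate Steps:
G(u) = 1/(1 + u)
X(o, r) = 8/(14 + 1/(1 + r)) (X(o, r) = 8/(1/(1 + r) + 14) = 8/(14 + 1/(1 + r)))
n(g, m) = -72 + 2*m (n(g, m) = (-72 + m) + m = -72 + 2*m)
20322 - n(a(6, -4), X(2*5 - 1, -3)) = 20322 - (-72 + 2*(8*(1 - 3)/(15 + 14*(-3)))) = 20322 - (-72 + 2*(8*(-2)/(15 - 42))) = 20322 - (-72 + 2*(8*(-2)/(-27))) = 20322 - (-72 + 2*(8*(-1/27)*(-2))) = 20322 - (-72 + 2*(16/27)) = 20322 - (-72 + 32/27) = 20322 - 1*(-1912/27) = 20322 + 1912/27 = 550606/27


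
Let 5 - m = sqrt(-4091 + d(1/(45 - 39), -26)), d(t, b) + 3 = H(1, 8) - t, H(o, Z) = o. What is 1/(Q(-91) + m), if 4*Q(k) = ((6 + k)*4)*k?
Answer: 46440/359470159 + I*sqrt(147354)/359470159 ≈ 0.00012919 + 1.0679e-6*I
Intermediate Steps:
d(t, b) = -2 - t (d(t, b) = -3 + (1 - t) = -2 - t)
Q(k) = k*(24 + 4*k)/4 (Q(k) = (((6 + k)*4)*k)/4 = ((24 + 4*k)*k)/4 = (k*(24 + 4*k))/4 = k*(24 + 4*k)/4)
m = 5 - I*sqrt(147354)/6 (m = 5 - sqrt(-4091 + (-2 - 1/(45 - 39))) = 5 - sqrt(-4091 + (-2 - 1/6)) = 5 - sqrt(-4091 - 13/6) = 5 - sqrt(-24559/6) = 5 - I*sqrt(147354)/6 ≈ 5.0 - 63.978*I)
1/(Q(-91) + m) = 1/(-91*(6 - 91) + (5 - I*sqrt(147354)/6)) = 1/(-91*(-85) + (5 - I*sqrt(147354)/6)) = 1/(7735 + (5 - I*sqrt(147354)/6)) = 1/(7740 - I*sqrt(147354)/6)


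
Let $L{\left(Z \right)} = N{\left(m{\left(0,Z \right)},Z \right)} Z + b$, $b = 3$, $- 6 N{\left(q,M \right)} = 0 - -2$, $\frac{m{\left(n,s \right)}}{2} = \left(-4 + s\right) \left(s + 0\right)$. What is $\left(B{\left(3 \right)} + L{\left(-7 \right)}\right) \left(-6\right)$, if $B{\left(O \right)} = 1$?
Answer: $-38$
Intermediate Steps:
$m{\left(n,s \right)} = 2 s \left(-4 + s\right)$ ($m{\left(n,s \right)} = 2 \left(-4 + s\right) \left(s + 0\right) = 2 \left(-4 + s\right) s = 2 s \left(-4 + s\right)$)
$N{\left(q,M \right)} = - \frac{1}{3}$ ($N{\left(q,M \right)} = - \frac{0 - -2}{6} = - \frac{0 + 2}{6} = \left(- \frac{1}{6}\right) 2 = - \frac{1}{3}$)
$L{\left(Z \right)} = 3 - \frac{Z}{3}$ ($L{\left(Z \right)} = - \frac{Z}{3} + 3 = 3 - \frac{Z}{3}$)
$\left(B{\left(3 \right)} + L{\left(-7 \right)}\right) \left(-6\right) = \left(1 + \left(3 - - \frac{7}{3}\right)\right) \left(-6\right) = \left(1 + \left(3 + \frac{7}{3}\right)\right) \left(-6\right) = \left(1 + \frac{16}{3}\right) \left(-6\right) = \frac{19}{3} \left(-6\right) = -38$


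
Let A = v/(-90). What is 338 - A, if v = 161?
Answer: 30581/90 ≈ 339.79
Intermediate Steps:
A = -161/90 (A = 161/(-90) = 161*(-1/90) = -161/90 ≈ -1.7889)
338 - A = 338 - 1*(-161/90) = 338 + 161/90 = 30581/90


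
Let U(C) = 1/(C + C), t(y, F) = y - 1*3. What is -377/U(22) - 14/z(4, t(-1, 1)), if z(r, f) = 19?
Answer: -315186/19 ≈ -16589.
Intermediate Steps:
t(y, F) = -3 + y (t(y, F) = y - 3 = -3 + y)
U(C) = 1/(2*C)
-377/U(22) - 14/z(4, t(-1, 1)) = -377/((½)/22) - 14/19 = -377/((½)*(1/22)) - 14*1/19 = -377/1/44 - 14/19 = -377*44 - 14/19 = -16588 - 14/19 = -315186/19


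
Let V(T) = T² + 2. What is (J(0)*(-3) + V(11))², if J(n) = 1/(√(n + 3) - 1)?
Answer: 14769 - 729*√3/2 ≈ 14138.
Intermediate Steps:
J(n) = 1/(-1 + √(3 + n)) (J(n) = 1/(√(3 + n) - 1) = 1/(-1 + √(3 + n)))
V(T) = 2 + T²
(J(0)*(-3) + V(11))² = (-3/(-1 + √(3 + 0)) + (2 + 11²))² = (-3/(-1 + √3) + (2 + 121))² = (-3/(-1 + √3) + 123)² = (123 - 3/(-1 + √3))²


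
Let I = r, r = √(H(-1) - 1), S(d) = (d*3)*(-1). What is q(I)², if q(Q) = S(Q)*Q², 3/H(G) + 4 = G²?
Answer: -72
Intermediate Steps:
H(G) = 3/(-4 + G²)
S(d) = -3*d (S(d) = (3*d)*(-1) = -3*d)
r = I*√2 (r = √(3/(-4 + (-1)²) - 1) = √(3/(-4 + 1) - 1) = √(3/(-3) - 1) = √(3*(-⅓) - 1) = √(-1 - 1) = √(-2) = I*√2 ≈ 1.4142*I)
I = I*√2 ≈ 1.4142*I
q(Q) = -3*Q³ (q(Q) = (-3*Q)*Q² = -3*Q³)
q(I)² = (-3*(-2*I*√2))² = (-(-6)*I*√2)² = (6*I*√2)² = -72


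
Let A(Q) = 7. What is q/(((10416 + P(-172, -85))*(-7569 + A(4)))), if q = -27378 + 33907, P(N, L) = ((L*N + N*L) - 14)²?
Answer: -6529/6459229698504 ≈ -1.0108e-9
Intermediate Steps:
P(N, L) = (-14 + 2*L*N)² (P(N, L) = ((L*N + L*N) - 14)² = (2*L*N - 14)² = (-14 + 2*L*N)²)
q = 6529
q/(((10416 + P(-172, -85))*(-7569 + A(4)))) = 6529/(((10416 + 4*(-7 - 85*(-172))²)*(-7569 + 7))) = 6529/(((10416 + 4*(-7 + 14620)²)*(-7562))) = 6529/(((10416 + 4*14613²)*(-7562))) = 6529/(((10416 + 4*213539769)*(-7562))) = 6529/(((10416 + 854159076)*(-7562))) = 6529/((854169492*(-7562))) = 6529/(-6459229698504) = 6529*(-1/6459229698504) = -6529/6459229698504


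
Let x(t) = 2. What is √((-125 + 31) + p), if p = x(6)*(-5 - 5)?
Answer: I*√114 ≈ 10.677*I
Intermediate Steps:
p = -20 (p = 2*(-5 - 5) = 2*(-10) = -20)
√((-125 + 31) + p) = √((-125 + 31) - 20) = √(-94 - 20) = √(-114) = I*√114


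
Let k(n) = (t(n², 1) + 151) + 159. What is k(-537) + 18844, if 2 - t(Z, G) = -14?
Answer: 19170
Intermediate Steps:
t(Z, G) = 16 (t(Z, G) = 2 - 1*(-14) = 2 + 14 = 16)
k(n) = 326 (k(n) = (16 + 151) + 159 = 167 + 159 = 326)
k(-537) + 18844 = 326 + 18844 = 19170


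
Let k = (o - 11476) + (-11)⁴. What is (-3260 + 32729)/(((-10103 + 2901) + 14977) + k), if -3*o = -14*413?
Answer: 88407/38602 ≈ 2.2902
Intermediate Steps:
o = 5782/3 (o = -(-14)*413/3 = -⅓*(-5782) = 5782/3 ≈ 1927.3)
k = 15277/3 (k = (5782/3 - 11476) + (-11)⁴ = -28646/3 + 14641 = 15277/3 ≈ 5092.3)
(-3260 + 32729)/(((-10103 + 2901) + 14977) + k) = (-3260 + 32729)/(((-10103 + 2901) + 14977) + 15277/3) = 29469/((-7202 + 14977) + 15277/3) = 29469/(7775 + 15277/3) = 29469/(38602/3) = 29469*(3/38602) = 88407/38602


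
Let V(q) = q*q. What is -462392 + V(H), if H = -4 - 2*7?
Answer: -462068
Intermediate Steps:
H = -18 (H = -4 - 14 = -18)
V(q) = q²
-462392 + V(H) = -462392 + (-18)² = -462392 + 324 = -462068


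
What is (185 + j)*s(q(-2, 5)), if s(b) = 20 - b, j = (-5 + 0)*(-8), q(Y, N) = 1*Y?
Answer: 4950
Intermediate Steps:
q(Y, N) = Y
j = 40 (j = -5*(-8) = 40)
(185 + j)*s(q(-2, 5)) = (185 + 40)*(20 - 1*(-2)) = 225*(20 + 2) = 225*22 = 4950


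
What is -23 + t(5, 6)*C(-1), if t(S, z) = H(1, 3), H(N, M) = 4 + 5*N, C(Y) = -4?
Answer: -59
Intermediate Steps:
t(S, z) = 9 (t(S, z) = 4 + 5*1 = 4 + 5 = 9)
-23 + t(5, 6)*C(-1) = -23 + 9*(-4) = -23 - 36 = -59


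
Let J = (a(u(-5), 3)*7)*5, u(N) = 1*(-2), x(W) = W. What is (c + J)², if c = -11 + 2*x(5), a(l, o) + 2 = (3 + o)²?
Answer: 1413721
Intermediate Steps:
u(N) = -2
a(l, o) = -2 + (3 + o)²
J = 1190 (J = ((-2 + (3 + 3)²)*7)*5 = ((-2 + 6²)*7)*5 = ((-2 + 36)*7)*5 = (34*7)*5 = 238*5 = 1190)
c = -1 (c = -11 + 2*5 = -11 + 10 = -1)
(c + J)² = (-1 + 1190)² = 1189² = 1413721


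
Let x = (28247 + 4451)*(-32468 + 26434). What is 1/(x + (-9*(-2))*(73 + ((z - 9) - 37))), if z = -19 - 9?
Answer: -1/197299750 ≈ -5.0684e-9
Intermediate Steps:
z = -28
x = -197299732 (x = 32698*(-6034) = -197299732)
1/(x + (-9*(-2))*(73 + ((z - 9) - 37))) = 1/(-197299732 + (-9*(-2))*(73 + ((-28 - 9) - 37))) = 1/(-197299732 + 18*(73 + (-37 - 37))) = 1/(-197299732 + 18*(73 - 74)) = 1/(-197299732 + 18*(-1)) = 1/(-197299732 - 18) = 1/(-197299750) = -1/197299750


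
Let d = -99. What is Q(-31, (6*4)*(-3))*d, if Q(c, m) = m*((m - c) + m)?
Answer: -805464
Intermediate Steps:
Q(c, m) = m*(-c + 2*m)
Q(-31, (6*4)*(-3))*d = (((6*4)*(-3))*(-1*(-31) + 2*((6*4)*(-3))))*(-99) = ((24*(-3))*(31 + 2*(24*(-3))))*(-99) = -72*(31 + 2*(-72))*(-99) = -72*(31 - 144)*(-99) = -72*(-113)*(-99) = 8136*(-99) = -805464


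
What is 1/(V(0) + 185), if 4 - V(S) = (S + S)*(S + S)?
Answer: 1/189 ≈ 0.0052910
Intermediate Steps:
V(S) = 4 - 4*S**2 (V(S) = 4 - (S + S)*(S + S) = 4 - 2*S*2*S = 4 - 4*S**2)
1/(V(0) + 185) = 1/((4 - 4*0**2) + 185) = 1/((4 - 4*0) + 185) = 1/((4 + 0) + 185) = 1/(4 + 185) = 1/189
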